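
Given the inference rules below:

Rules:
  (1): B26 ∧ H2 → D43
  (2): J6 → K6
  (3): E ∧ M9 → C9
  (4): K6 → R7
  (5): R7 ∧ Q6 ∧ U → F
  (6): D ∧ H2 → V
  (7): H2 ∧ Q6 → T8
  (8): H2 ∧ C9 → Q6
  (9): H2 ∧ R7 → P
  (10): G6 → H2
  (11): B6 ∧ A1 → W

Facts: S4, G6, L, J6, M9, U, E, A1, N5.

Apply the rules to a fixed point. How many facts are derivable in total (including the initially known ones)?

Round 1: (2) [J6 → K6]; (3) [E ∧ M9 → C9]; (10) [G6 → H2]. New: K6, C9, H2.
Round 2: (4) [K6 → R7]; (8) [H2 ∧ C9 → Q6]. New: R7, Q6.
Round 3: (5) [R7 ∧ Q6 ∧ U → F]; (7) [H2 ∧ Q6 → T8]; (9) [H2 ∧ R7 → P]. New: F, T8, P.
Closure: {A1, C9, E, F, G6, H2, J6, K6, L, M9, N5, P, Q6, R7, S4, T8, U} — 17 facts.

17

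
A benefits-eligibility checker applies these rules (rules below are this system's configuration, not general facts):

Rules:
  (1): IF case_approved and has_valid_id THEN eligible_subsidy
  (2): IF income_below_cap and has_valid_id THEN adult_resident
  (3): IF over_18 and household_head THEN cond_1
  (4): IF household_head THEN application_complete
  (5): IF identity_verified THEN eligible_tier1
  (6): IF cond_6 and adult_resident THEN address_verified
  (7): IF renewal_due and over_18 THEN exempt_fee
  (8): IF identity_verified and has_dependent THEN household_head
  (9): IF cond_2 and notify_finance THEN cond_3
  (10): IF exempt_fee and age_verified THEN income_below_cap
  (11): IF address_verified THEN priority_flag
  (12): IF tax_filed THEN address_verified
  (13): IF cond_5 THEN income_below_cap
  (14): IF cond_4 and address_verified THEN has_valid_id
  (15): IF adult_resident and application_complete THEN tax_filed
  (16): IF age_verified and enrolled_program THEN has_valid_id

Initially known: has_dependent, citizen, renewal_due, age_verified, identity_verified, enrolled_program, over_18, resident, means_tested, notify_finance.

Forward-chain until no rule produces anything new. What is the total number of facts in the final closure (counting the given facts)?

21

Round 1 fires (5), (7), (8), (16), giving eligible_tier1, exempt_fee, household_head, has_valid_id.
Round 2 fires (3), (4), (10), giving cond_1, application_complete, income_below_cap.
Round 3 fires (2), giving adult_resident.
Round 4 fires (15), giving tax_filed.
Round 5 fires (12), giving address_verified.
Round 6 fires (11), giving priority_flag.
Closure: {address_verified, adult_resident, age_verified, application_complete, citizen, cond_1, eligible_tier1, enrolled_program, exempt_fee, has_dependent, has_valid_id, household_head, identity_verified, income_below_cap, means_tested, notify_finance, over_18, priority_flag, renewal_due, resident, tax_filed} — 21 facts.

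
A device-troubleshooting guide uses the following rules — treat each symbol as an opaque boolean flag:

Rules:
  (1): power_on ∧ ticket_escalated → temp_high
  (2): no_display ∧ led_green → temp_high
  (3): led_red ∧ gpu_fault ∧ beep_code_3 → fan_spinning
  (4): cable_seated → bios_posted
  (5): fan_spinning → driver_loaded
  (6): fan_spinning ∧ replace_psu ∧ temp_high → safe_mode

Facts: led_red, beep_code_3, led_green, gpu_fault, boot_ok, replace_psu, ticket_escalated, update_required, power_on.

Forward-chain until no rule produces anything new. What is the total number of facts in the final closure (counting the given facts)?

Round 1 — (1), (3), derive temp_high, fan_spinning.
Round 2 — (5), (6), derive driver_loaded, safe_mode.
Closure: {beep_code_3, boot_ok, driver_loaded, fan_spinning, gpu_fault, led_green, led_red, power_on, replace_psu, safe_mode, temp_high, ticket_escalated, update_required} — 13 facts.

13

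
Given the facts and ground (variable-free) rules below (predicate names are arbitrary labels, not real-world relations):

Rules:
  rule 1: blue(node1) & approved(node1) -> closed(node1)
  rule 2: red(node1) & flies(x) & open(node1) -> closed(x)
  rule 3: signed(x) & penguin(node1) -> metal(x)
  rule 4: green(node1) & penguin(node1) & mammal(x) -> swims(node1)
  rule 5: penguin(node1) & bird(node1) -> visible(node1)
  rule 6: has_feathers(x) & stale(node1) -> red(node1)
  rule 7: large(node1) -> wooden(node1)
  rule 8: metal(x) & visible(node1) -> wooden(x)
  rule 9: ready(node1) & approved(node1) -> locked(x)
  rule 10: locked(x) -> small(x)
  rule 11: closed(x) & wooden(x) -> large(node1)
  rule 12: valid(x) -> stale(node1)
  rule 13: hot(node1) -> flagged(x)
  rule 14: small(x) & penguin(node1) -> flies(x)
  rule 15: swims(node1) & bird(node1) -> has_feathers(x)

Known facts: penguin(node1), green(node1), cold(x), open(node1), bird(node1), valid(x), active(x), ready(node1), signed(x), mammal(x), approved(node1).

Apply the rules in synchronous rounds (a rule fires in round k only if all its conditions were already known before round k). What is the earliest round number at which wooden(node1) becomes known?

Round 1: rule 3 [signed(x) & penguin(node1) -> metal(x)]; rule 4 [green(node1) & penguin(node1) & mammal(x) -> swims(node1)]; rule 5 [penguin(node1) & bird(node1) -> visible(node1)]; rule 9 [ready(node1) & approved(node1) -> locked(x)]; rule 12 [valid(x) -> stale(node1)]. New: metal(x), swims(node1), visible(node1), locked(x), stale(node1).
Round 2: rule 8 [metal(x) & visible(node1) -> wooden(x)]; rule 10 [locked(x) -> small(x)]; rule 15 [swims(node1) & bird(node1) -> has_feathers(x)]. New: wooden(x), small(x), has_feathers(x).
Round 3: rule 6 [has_feathers(x) & stale(node1) -> red(node1)]; rule 14 [small(x) & penguin(node1) -> flies(x)]. New: red(node1), flies(x).
Round 4: rule 2 [red(node1) & flies(x) & open(node1) -> closed(x)]. New: closed(x).
Round 5: rule 11 [closed(x) & wooden(x) -> large(node1)]. New: large(node1).
Round 6: rule 7 [large(node1) -> wooden(node1)]. New: wooden(node1).
wooden(node1) first appears in round 6.

6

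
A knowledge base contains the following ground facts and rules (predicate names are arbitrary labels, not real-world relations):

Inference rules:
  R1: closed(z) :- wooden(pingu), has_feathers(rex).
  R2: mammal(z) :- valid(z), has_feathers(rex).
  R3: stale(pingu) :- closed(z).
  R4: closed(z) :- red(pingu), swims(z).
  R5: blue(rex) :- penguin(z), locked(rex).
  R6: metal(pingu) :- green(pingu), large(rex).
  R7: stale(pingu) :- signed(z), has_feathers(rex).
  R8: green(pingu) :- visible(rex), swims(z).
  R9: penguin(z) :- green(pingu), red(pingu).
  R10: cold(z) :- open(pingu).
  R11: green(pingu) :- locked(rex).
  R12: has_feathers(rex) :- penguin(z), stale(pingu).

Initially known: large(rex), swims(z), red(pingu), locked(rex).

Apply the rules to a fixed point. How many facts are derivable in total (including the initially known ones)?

11

Round 1 fires R4, R11, giving closed(z), green(pingu).
Round 2 fires R3, R6, R9, giving stale(pingu), metal(pingu), penguin(z).
Round 3 fires R5, R12, giving blue(rex), has_feathers(rex).
Closure: {blue(rex), closed(z), green(pingu), has_feathers(rex), large(rex), locked(rex), metal(pingu), penguin(z), red(pingu), stale(pingu), swims(z)} — 11 facts.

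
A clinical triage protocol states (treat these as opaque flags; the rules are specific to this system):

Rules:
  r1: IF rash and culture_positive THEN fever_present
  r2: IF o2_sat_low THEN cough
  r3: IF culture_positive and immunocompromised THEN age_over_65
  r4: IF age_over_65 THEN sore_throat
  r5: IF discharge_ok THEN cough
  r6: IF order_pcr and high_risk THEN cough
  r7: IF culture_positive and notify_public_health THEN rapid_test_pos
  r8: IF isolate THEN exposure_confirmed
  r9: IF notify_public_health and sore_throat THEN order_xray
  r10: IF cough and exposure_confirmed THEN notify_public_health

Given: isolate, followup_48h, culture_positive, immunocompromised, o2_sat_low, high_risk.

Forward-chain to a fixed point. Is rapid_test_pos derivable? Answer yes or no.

yes

[1] r2 [IF o2_sat_low THEN cough]; r3 [IF culture_positive and immunocompromised THEN age_over_65]; r8 [IF isolate THEN exposure_confirmed]. ⇒ new: cough, age_over_65, exposure_confirmed.
[2] r4 [IF age_over_65 THEN sore_throat]; r10 [IF cough and exposure_confirmed THEN notify_public_health]. ⇒ new: sore_throat, notify_public_health.
[3] r7 [IF culture_positive and notify_public_health THEN rapid_test_pos]; r9 [IF notify_public_health and sore_throat THEN order_xray]. ⇒ new: rapid_test_pos, order_xray.
rapid_test_pos appears in round 3, so it is derivable.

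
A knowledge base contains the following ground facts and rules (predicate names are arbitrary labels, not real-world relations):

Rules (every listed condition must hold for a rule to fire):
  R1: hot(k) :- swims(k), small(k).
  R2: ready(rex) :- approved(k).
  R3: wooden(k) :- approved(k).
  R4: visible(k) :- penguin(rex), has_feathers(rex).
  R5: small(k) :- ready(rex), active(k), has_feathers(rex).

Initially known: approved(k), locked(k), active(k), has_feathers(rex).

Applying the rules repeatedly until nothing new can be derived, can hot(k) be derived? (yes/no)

no

Round 1: R2 [ready(rex) :- approved(k).]; R3 [wooden(k) :- approved(k).]. Adds ready(rex), wooden(k).
Round 2: R5 [small(k) :- ready(rex), active(k), has_feathers(rex).]. Adds small(k).
Fixed point reached. hot(k) is concluded only by R1; R1 needs swims(k) (never derived).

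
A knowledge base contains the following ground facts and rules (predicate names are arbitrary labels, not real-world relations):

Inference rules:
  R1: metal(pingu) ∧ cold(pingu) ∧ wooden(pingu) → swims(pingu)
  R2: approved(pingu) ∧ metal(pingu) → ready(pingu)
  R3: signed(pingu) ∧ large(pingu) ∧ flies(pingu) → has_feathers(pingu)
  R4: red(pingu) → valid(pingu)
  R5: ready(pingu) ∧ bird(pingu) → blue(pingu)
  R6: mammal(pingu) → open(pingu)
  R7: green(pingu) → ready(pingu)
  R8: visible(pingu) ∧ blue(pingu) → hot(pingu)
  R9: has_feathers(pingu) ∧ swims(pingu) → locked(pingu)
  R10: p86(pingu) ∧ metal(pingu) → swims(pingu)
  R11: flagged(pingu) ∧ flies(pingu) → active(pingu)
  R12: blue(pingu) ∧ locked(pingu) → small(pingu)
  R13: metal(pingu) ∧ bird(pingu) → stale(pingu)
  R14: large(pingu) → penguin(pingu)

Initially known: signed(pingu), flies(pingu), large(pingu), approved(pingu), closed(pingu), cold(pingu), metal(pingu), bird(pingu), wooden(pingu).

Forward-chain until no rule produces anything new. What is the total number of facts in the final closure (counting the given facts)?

Round 1 — R1, R2, R3, R13, R14, derive swims(pingu), ready(pingu), has_feathers(pingu), stale(pingu), penguin(pingu).
Round 2 — R5, R9, derive blue(pingu), locked(pingu).
Round 3 — R12, derive small(pingu).
Closure: {approved(pingu), bird(pingu), blue(pingu), closed(pingu), cold(pingu), flies(pingu), has_feathers(pingu), large(pingu), locked(pingu), metal(pingu), penguin(pingu), ready(pingu), signed(pingu), small(pingu), stale(pingu), swims(pingu), wooden(pingu)} — 17 facts.

17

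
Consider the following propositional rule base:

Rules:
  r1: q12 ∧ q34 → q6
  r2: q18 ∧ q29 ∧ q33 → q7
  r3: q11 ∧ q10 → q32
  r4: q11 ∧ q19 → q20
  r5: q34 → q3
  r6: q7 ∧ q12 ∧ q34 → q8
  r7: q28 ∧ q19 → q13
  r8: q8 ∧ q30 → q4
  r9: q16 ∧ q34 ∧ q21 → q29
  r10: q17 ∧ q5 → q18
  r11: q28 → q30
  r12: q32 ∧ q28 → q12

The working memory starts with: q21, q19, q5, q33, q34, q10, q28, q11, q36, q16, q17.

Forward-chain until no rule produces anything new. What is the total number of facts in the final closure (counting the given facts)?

Round 1 fires r3, r4, r5, r7, r9, r10, r11, giving q32, q20, q3, q13, q29, q18, q30.
Round 2 fires r2, r12, giving q7, q12.
Round 3 fires r1, r6, giving q6, q8.
Round 4 fires r8, giving q4.
Closure: {q10, q11, q12, q13, q16, q17, q18, q19, q20, q21, q28, q29, q3, q30, q32, q33, q34, q36, q4, q5, q6, q7, q8} — 23 facts.

23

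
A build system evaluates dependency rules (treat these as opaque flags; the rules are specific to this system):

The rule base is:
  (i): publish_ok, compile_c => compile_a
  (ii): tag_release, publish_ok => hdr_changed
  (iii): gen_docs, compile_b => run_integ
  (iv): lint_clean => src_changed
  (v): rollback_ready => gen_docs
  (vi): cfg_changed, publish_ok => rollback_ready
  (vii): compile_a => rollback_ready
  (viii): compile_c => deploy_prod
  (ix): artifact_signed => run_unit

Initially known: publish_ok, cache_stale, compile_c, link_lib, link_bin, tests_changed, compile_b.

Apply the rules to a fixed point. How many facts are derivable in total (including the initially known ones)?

12

Round 1: (i) [publish_ok, compile_c => compile_a]; (viii) [compile_c => deploy_prod]. Adds compile_a, deploy_prod.
Round 2: (vii) [compile_a => rollback_ready]. Adds rollback_ready.
Round 3: (v) [rollback_ready => gen_docs]. Adds gen_docs.
Round 4: (iii) [gen_docs, compile_b => run_integ]. Adds run_integ.
Closure: {cache_stale, compile_a, compile_b, compile_c, deploy_prod, gen_docs, link_bin, link_lib, publish_ok, rollback_ready, run_integ, tests_changed} — 12 facts.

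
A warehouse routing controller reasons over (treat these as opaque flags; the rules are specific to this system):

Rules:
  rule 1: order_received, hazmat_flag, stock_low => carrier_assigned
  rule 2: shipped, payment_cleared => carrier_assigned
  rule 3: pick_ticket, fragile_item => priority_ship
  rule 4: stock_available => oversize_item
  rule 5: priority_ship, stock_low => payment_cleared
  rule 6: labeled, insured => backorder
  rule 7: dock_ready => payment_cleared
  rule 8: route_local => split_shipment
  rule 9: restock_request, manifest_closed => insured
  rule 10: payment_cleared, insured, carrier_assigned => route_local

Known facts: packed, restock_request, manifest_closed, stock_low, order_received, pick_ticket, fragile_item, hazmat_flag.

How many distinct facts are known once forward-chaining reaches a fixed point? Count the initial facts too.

14

Round 1 fires rule 1, rule 3, rule 9, giving carrier_assigned, priority_ship, insured.
Round 2 fires rule 5, giving payment_cleared.
Round 3 fires rule 10, giving route_local.
Round 4 fires rule 8, giving split_shipment.
Closure: {carrier_assigned, fragile_item, hazmat_flag, insured, manifest_closed, order_received, packed, payment_cleared, pick_ticket, priority_ship, restock_request, route_local, split_shipment, stock_low} — 14 facts.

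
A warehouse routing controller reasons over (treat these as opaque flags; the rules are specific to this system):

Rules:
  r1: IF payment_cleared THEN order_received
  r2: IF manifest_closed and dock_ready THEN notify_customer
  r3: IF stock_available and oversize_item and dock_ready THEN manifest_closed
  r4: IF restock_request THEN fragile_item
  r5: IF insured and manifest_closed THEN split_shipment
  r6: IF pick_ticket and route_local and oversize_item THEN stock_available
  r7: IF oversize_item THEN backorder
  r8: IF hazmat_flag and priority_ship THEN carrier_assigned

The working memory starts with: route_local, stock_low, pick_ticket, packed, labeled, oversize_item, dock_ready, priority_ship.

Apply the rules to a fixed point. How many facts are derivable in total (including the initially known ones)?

Round 1: r6 [IF pick_ticket and route_local and oversize_item THEN stock_available]; r7 [IF oversize_item THEN backorder]. New: stock_available, backorder.
Round 2: r3 [IF stock_available and oversize_item and dock_ready THEN manifest_closed]. New: manifest_closed.
Round 3: r2 [IF manifest_closed and dock_ready THEN notify_customer]. New: notify_customer.
Closure: {backorder, dock_ready, labeled, manifest_closed, notify_customer, oversize_item, packed, pick_ticket, priority_ship, route_local, stock_available, stock_low} — 12 facts.

12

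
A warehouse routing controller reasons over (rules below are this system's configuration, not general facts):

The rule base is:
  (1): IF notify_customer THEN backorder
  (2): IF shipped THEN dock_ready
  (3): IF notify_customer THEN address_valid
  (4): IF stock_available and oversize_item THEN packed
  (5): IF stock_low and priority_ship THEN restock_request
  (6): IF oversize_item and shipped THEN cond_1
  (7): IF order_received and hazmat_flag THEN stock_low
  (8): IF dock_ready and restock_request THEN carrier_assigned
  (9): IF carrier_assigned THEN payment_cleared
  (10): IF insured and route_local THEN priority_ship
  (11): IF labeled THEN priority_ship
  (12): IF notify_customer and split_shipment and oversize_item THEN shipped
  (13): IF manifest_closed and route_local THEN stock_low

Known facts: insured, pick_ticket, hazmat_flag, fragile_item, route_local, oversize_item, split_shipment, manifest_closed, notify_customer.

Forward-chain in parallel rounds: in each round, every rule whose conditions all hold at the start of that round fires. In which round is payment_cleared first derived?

Round 1 fires (1), (3), (10), (12), (13), giving backorder, address_valid, priority_ship, shipped, stock_low.
Round 2 fires (2), (5), (6), giving dock_ready, restock_request, cond_1.
Round 3 fires (8), giving carrier_assigned.
Round 4 fires (9), giving payment_cleared.
payment_cleared first appears in round 4.

4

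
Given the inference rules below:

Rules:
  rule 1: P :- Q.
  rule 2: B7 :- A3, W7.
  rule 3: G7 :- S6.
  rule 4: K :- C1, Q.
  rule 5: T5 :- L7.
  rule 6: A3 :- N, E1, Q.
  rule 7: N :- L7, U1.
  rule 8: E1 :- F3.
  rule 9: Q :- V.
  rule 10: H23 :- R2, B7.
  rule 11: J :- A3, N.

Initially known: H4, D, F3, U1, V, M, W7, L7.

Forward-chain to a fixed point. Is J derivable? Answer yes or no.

[1] rule 5 [T5 :- L7.]; rule 7 [N :- L7, U1.]; rule 8 [E1 :- F3.]; rule 9 [Q :- V.]. ⇒ new: T5, N, E1, Q.
[2] rule 1 [P :- Q.]; rule 6 [A3 :- N, E1, Q.]. ⇒ new: P, A3.
[3] rule 2 [B7 :- A3, W7.]; rule 11 [J :- A3, N.]. ⇒ new: B7, J.
J appears in round 3, so it is derivable.

yes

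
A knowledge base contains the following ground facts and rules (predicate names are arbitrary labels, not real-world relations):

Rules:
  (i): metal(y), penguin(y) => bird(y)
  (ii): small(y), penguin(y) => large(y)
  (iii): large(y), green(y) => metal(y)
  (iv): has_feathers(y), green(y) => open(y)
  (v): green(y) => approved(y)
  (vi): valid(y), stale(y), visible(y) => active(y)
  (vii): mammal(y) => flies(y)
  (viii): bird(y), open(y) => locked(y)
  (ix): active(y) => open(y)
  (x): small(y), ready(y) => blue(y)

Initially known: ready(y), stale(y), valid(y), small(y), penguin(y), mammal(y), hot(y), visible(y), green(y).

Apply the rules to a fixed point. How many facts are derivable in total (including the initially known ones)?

Round 1: (ii) [small(y), penguin(y) => large(y)]; (v) [green(y) => approved(y)]; (vi) [valid(y), stale(y), visible(y) => active(y)]; (vii) [mammal(y) => flies(y)]; (x) [small(y), ready(y) => blue(y)]. Adds large(y), approved(y), active(y), flies(y), blue(y).
Round 2: (iii) [large(y), green(y) => metal(y)]; (ix) [active(y) => open(y)]. Adds metal(y), open(y).
Round 3: (i) [metal(y), penguin(y) => bird(y)]. Adds bird(y).
Round 4: (viii) [bird(y), open(y) => locked(y)]. Adds locked(y).
Closure: {active(y), approved(y), bird(y), blue(y), flies(y), green(y), hot(y), large(y), locked(y), mammal(y), metal(y), open(y), penguin(y), ready(y), small(y), stale(y), valid(y), visible(y)} — 18 facts.

18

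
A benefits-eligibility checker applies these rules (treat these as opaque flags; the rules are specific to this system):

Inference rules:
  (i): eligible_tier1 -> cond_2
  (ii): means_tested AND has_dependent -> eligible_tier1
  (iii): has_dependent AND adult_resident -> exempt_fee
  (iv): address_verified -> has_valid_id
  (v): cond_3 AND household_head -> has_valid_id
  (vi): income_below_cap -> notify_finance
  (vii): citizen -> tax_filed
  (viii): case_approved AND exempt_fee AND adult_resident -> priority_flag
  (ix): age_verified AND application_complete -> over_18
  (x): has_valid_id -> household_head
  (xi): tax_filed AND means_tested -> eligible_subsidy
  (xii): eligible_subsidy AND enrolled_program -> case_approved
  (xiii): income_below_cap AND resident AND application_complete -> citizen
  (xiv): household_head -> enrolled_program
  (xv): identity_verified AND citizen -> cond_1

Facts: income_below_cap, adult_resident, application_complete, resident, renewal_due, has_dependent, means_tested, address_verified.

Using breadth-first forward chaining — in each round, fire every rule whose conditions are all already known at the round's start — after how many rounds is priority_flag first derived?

5

Round 1 — (ii), (iii), (iv), (vi), (xiii), derive eligible_tier1, exempt_fee, has_valid_id, notify_finance, citizen.
Round 2 — (i), (vii), (x), derive cond_2, tax_filed, household_head.
Round 3 — (xi), (xiv), derive eligible_subsidy, enrolled_program.
Round 4 — (xii), derive case_approved.
Round 5 — (viii), derive priority_flag.
priority_flag first appears in round 5.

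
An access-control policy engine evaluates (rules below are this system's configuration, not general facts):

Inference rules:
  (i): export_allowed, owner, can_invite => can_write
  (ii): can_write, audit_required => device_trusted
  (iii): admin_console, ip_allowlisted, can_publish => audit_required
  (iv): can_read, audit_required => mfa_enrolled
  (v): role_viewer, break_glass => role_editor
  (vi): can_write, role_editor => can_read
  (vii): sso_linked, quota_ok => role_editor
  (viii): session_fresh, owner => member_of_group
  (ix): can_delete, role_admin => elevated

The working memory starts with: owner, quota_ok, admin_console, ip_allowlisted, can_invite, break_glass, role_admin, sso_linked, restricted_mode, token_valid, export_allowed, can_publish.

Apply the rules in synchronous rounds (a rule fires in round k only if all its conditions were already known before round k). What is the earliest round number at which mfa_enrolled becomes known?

Round 1 fires (i), (iii), (vii), giving can_write, audit_required, role_editor.
Round 2 fires (ii), (vi), giving device_trusted, can_read.
Round 3 fires (iv), giving mfa_enrolled.
mfa_enrolled first appears in round 3.

3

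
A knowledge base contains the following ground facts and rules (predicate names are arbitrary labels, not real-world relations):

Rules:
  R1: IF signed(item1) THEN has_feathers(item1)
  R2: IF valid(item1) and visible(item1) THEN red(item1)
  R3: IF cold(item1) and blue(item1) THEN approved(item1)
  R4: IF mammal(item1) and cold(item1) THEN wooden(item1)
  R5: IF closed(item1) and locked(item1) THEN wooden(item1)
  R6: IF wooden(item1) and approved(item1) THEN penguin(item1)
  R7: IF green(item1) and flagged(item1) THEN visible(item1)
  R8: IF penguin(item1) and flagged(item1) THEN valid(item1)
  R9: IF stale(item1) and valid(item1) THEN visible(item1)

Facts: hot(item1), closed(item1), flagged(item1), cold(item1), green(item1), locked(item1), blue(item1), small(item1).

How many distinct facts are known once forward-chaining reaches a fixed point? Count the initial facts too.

Round 1 fires R3, R5, R7, giving approved(item1), wooden(item1), visible(item1).
Round 2 fires R6, giving penguin(item1).
Round 3 fires R8, giving valid(item1).
Round 4 fires R2, giving red(item1).
Closure: {approved(item1), blue(item1), closed(item1), cold(item1), flagged(item1), green(item1), hot(item1), locked(item1), penguin(item1), red(item1), small(item1), valid(item1), visible(item1), wooden(item1)} — 14 facts.

14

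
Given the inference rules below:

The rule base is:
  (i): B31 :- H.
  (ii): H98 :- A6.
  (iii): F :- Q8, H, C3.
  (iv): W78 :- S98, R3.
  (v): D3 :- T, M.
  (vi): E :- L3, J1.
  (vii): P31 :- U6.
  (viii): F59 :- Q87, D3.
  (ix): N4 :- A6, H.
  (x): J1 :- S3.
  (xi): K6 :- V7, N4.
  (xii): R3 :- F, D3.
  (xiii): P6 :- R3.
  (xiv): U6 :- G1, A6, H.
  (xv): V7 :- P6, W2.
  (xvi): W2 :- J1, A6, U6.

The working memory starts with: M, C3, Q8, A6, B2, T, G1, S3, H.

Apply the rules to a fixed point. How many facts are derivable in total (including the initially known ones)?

[1] (i) [B31 :- H.]; (ii) [H98 :- A6.]; (iii) [F :- Q8, H, C3.]; (v) [D3 :- T, M.]; (ix) [N4 :- A6, H.]; (x) [J1 :- S3.]; (xiv) [U6 :- G1, A6, H.]. ⇒ new: B31, H98, F, D3, N4, J1, U6.
[2] (vii) [P31 :- U6.]; (xii) [R3 :- F, D3.]; (xvi) [W2 :- J1, A6, U6.]. ⇒ new: P31, R3, W2.
[3] (xiii) [P6 :- R3.]. ⇒ new: P6.
[4] (xv) [V7 :- P6, W2.]. ⇒ new: V7.
[5] (xi) [K6 :- V7, N4.]. ⇒ new: K6.
Closure: {A6, B2, B31, C3, D3, F, G1, H, H98, J1, K6, M, N4, P31, P6, Q8, R3, S3, T, U6, V7, W2} — 22 facts.

22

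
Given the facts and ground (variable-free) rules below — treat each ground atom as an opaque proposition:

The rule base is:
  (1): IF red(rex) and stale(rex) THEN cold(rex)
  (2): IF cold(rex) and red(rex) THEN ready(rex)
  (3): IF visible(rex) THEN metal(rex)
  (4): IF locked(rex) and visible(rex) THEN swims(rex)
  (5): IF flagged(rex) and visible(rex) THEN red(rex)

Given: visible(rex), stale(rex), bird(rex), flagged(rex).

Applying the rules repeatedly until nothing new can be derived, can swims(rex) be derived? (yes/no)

no

Round 1: (3) [IF visible(rex) THEN metal(rex)]; (5) [IF flagged(rex) and visible(rex) THEN red(rex)]. New: metal(rex), red(rex).
Round 2: (1) [IF red(rex) and stale(rex) THEN cold(rex)]. New: cold(rex).
Round 3: (2) [IF cold(rex) and red(rex) THEN ready(rex)]. New: ready(rex).
Fixed point reached. swims(rex) is concluded only by (4); (4) needs locked(rex) (never derived).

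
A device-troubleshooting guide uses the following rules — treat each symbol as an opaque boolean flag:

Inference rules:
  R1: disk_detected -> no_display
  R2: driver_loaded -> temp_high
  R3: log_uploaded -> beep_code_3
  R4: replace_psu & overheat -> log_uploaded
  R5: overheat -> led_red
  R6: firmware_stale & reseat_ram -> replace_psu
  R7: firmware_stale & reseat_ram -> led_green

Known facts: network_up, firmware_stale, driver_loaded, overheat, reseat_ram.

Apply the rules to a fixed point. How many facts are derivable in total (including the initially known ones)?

11

[1] R2 [driver_loaded -> temp_high]; R5 [overheat -> led_red]; R6 [firmware_stale & reseat_ram -> replace_psu]; R7 [firmware_stale & reseat_ram -> led_green]. ⇒ new: temp_high, led_red, replace_psu, led_green.
[2] R4 [replace_psu & overheat -> log_uploaded]. ⇒ new: log_uploaded.
[3] R3 [log_uploaded -> beep_code_3]. ⇒ new: beep_code_3.
Closure: {beep_code_3, driver_loaded, firmware_stale, led_green, led_red, log_uploaded, network_up, overheat, replace_psu, reseat_ram, temp_high} — 11 facts.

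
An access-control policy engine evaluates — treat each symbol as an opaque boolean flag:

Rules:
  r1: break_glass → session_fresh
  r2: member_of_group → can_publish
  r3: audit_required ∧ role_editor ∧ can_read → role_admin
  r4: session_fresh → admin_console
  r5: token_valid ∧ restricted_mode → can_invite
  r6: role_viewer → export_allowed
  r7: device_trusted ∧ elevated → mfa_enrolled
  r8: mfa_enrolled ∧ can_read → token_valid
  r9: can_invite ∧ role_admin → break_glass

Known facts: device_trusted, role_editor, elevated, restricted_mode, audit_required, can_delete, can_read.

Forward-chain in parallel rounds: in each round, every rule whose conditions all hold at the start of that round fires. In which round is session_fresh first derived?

5

[1] r3 [audit_required ∧ role_editor ∧ can_read → role_admin]; r7 [device_trusted ∧ elevated → mfa_enrolled]. ⇒ new: role_admin, mfa_enrolled.
[2] r8 [mfa_enrolled ∧ can_read → token_valid]. ⇒ new: token_valid.
[3] r5 [token_valid ∧ restricted_mode → can_invite]. ⇒ new: can_invite.
[4] r9 [can_invite ∧ role_admin → break_glass]. ⇒ new: break_glass.
[5] r1 [break_glass → session_fresh]. ⇒ new: session_fresh.
session_fresh first appears in round 5.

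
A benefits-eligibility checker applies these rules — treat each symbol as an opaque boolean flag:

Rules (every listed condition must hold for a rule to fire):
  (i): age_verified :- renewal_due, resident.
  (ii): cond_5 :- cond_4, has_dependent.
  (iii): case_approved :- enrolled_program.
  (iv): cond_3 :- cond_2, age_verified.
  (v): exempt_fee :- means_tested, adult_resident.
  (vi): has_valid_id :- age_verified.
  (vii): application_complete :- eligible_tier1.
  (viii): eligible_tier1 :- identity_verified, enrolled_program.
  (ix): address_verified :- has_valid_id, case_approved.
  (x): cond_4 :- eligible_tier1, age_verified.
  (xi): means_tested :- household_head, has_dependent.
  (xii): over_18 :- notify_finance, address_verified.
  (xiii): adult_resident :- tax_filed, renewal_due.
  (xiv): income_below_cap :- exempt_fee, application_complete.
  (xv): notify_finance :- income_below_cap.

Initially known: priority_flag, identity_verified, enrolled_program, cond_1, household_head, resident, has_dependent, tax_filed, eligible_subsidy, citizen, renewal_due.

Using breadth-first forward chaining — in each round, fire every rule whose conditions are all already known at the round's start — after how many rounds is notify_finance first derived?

4

Round 1: (i) [age_verified :- renewal_due, resident.]; (iii) [case_approved :- enrolled_program.]; (viii) [eligible_tier1 :- identity_verified, enrolled_program.]; (xi) [means_tested :- household_head, has_dependent.]; (xiii) [adult_resident :- tax_filed, renewal_due.]. Adds age_verified, case_approved, eligible_tier1, means_tested, adult_resident.
Round 2: (v) [exempt_fee :- means_tested, adult_resident.]; (vi) [has_valid_id :- age_verified.]; (vii) [application_complete :- eligible_tier1.]; (x) [cond_4 :- eligible_tier1, age_verified.]. Adds exempt_fee, has_valid_id, application_complete, cond_4.
Round 3: (ii) [cond_5 :- cond_4, has_dependent.]; (ix) [address_verified :- has_valid_id, case_approved.]; (xiv) [income_below_cap :- exempt_fee, application_complete.]. Adds cond_5, address_verified, income_below_cap.
Round 4: (xv) [notify_finance :- income_below_cap.]. Adds notify_finance.
notify_finance first appears in round 4.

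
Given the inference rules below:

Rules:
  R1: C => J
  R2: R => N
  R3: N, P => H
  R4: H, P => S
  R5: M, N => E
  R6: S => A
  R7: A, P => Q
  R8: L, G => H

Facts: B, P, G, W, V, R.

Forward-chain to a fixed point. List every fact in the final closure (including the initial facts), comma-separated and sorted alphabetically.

Round 1: R2 [R => N]. Adds N.
Round 2: R3 [N, P => H]. Adds H.
Round 3: R4 [H, P => S]. Adds S.
Round 4: R6 [S => A]. Adds A.
Round 5: R7 [A, P => Q]. Adds Q.

A, B, G, H, N, P, Q, R, S, V, W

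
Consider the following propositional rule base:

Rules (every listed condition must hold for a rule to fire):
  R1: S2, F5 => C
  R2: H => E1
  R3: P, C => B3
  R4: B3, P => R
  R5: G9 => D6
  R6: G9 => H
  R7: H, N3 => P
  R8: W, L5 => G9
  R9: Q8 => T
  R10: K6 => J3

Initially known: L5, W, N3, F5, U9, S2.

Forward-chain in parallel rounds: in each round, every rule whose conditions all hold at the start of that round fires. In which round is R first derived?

Round 1: R1 [S2, F5 => C]; R8 [W, L5 => G9]. New: C, G9.
Round 2: R5 [G9 => D6]; R6 [G9 => H]. New: D6, H.
Round 3: R2 [H => E1]; R7 [H, N3 => P]. New: E1, P.
Round 4: R3 [P, C => B3]. New: B3.
Round 5: R4 [B3, P => R]. New: R.
R first appears in round 5.

5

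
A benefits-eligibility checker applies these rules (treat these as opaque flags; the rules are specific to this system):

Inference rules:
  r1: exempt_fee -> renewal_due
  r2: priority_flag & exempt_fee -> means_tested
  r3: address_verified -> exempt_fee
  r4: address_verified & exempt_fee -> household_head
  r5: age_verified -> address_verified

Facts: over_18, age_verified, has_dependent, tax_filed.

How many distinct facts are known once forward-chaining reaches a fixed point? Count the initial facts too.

[1] r5 [age_verified -> address_verified]. ⇒ new: address_verified.
[2] r3 [address_verified -> exempt_fee]. ⇒ new: exempt_fee.
[3] r1 [exempt_fee -> renewal_due]; r4 [address_verified & exempt_fee -> household_head]. ⇒ new: renewal_due, household_head.
Closure: {address_verified, age_verified, exempt_fee, has_dependent, household_head, over_18, renewal_due, tax_filed} — 8 facts.

8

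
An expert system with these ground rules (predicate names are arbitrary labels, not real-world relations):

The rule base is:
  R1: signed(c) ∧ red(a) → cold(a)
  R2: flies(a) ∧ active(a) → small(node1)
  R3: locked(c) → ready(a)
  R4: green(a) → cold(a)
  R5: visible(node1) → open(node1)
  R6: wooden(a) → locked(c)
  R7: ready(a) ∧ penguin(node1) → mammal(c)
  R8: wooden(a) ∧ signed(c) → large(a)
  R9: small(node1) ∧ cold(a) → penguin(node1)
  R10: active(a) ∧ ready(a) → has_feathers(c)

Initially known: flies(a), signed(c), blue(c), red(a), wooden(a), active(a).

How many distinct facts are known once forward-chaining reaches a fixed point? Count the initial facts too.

Round 1: R1 [signed(c) ∧ red(a) → cold(a)]; R2 [flies(a) ∧ active(a) → small(node1)]; R6 [wooden(a) → locked(c)]; R8 [wooden(a) ∧ signed(c) → large(a)]. Adds cold(a), small(node1), locked(c), large(a).
Round 2: R3 [locked(c) → ready(a)]; R9 [small(node1) ∧ cold(a) → penguin(node1)]. Adds ready(a), penguin(node1).
Round 3: R7 [ready(a) ∧ penguin(node1) → mammal(c)]; R10 [active(a) ∧ ready(a) → has_feathers(c)]. Adds mammal(c), has_feathers(c).
Closure: {active(a), blue(c), cold(a), flies(a), has_feathers(c), large(a), locked(c), mammal(c), penguin(node1), ready(a), red(a), signed(c), small(node1), wooden(a)} — 14 facts.

14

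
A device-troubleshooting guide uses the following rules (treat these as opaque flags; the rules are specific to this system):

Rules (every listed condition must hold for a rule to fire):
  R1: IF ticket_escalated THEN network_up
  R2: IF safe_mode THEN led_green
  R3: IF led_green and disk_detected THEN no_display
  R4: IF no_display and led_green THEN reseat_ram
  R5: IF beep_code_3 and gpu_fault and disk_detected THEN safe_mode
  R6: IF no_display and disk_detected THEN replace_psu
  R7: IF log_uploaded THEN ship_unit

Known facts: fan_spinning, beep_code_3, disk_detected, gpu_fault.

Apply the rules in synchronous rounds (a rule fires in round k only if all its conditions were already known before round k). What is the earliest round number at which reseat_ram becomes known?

4

Round 1 — R5, derive safe_mode.
Round 2 — R2, derive led_green.
Round 3 — R3, derive no_display.
Round 4 — R4, R6, derive reseat_ram, replace_psu.
reseat_ram first appears in round 4.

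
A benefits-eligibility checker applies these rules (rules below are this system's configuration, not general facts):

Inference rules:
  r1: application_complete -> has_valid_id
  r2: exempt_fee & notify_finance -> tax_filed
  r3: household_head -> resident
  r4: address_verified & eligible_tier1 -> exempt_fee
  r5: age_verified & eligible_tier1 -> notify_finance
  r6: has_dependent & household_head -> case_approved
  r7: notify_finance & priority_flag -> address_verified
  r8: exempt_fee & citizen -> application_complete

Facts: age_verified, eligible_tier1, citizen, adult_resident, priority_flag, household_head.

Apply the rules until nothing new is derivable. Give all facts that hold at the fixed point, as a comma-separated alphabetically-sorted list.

[1] r3 [household_head -> resident]; r5 [age_verified & eligible_tier1 -> notify_finance]. ⇒ new: resident, notify_finance.
[2] r7 [notify_finance & priority_flag -> address_verified]. ⇒ new: address_verified.
[3] r4 [address_verified & eligible_tier1 -> exempt_fee]. ⇒ new: exempt_fee.
[4] r2 [exempt_fee & notify_finance -> tax_filed]; r8 [exempt_fee & citizen -> application_complete]. ⇒ new: tax_filed, application_complete.
[5] r1 [application_complete -> has_valid_id]. ⇒ new: has_valid_id.

address_verified, adult_resident, age_verified, application_complete, citizen, eligible_tier1, exempt_fee, has_valid_id, household_head, notify_finance, priority_flag, resident, tax_filed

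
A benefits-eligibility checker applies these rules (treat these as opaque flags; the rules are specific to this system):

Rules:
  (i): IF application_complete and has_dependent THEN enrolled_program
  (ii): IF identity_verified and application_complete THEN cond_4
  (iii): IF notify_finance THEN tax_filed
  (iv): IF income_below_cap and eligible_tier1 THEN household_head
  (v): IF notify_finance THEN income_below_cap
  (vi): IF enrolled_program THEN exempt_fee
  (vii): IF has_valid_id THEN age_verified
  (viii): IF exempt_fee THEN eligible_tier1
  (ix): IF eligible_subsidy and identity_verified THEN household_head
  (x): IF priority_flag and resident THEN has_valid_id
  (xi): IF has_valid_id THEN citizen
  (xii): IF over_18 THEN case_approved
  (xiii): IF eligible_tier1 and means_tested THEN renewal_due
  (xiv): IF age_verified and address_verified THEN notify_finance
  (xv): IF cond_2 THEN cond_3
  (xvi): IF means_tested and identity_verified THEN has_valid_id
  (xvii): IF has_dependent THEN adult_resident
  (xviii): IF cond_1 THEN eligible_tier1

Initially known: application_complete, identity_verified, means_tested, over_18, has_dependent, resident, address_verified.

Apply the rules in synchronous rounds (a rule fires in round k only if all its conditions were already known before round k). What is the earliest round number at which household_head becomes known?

5

Round 1: (i) [IF application_complete and has_dependent THEN enrolled_program]; (ii) [IF identity_verified and application_complete THEN cond_4]; (xii) [IF over_18 THEN case_approved]; (xvi) [IF means_tested and identity_verified THEN has_valid_id]; (xvii) [IF has_dependent THEN adult_resident]. New: enrolled_program, cond_4, case_approved, has_valid_id, adult_resident.
Round 2: (vi) [IF enrolled_program THEN exempt_fee]; (vii) [IF has_valid_id THEN age_verified]; (xi) [IF has_valid_id THEN citizen]. New: exempt_fee, age_verified, citizen.
Round 3: (viii) [IF exempt_fee THEN eligible_tier1]; (xiv) [IF age_verified and address_verified THEN notify_finance]. New: eligible_tier1, notify_finance.
Round 4: (iii) [IF notify_finance THEN tax_filed]; (v) [IF notify_finance THEN income_below_cap]; (xiii) [IF eligible_tier1 and means_tested THEN renewal_due]. New: tax_filed, income_below_cap, renewal_due.
Round 5: (iv) [IF income_below_cap and eligible_tier1 THEN household_head]. New: household_head.
household_head first appears in round 5.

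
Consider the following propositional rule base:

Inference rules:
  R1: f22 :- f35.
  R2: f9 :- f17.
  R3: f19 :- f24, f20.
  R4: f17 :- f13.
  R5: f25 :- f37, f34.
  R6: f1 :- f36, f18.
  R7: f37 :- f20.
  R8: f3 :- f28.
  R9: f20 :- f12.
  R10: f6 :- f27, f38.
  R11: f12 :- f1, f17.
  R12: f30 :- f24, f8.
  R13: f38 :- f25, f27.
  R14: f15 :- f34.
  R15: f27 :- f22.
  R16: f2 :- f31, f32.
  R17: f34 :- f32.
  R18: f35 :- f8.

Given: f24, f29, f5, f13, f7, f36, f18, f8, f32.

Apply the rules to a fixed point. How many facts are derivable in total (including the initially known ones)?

25

[1] R4 [f17 :- f13.]; R6 [f1 :- f36, f18.]; R12 [f30 :- f24, f8.]; R17 [f34 :- f32.]; R18 [f35 :- f8.]. ⇒ new: f17, f1, f30, f34, f35.
[2] R1 [f22 :- f35.]; R2 [f9 :- f17.]; R11 [f12 :- f1, f17.]; R14 [f15 :- f34.]. ⇒ new: f22, f9, f12, f15.
[3] R9 [f20 :- f12.]; R15 [f27 :- f22.]. ⇒ new: f20, f27.
[4] R3 [f19 :- f24, f20.]; R7 [f37 :- f20.]. ⇒ new: f19, f37.
[5] R5 [f25 :- f37, f34.]. ⇒ new: f25.
[6] R13 [f38 :- f25, f27.]. ⇒ new: f38.
[7] R10 [f6 :- f27, f38.]. ⇒ new: f6.
Closure: {f1, f12, f13, f15, f17, f18, f19, f20, f22, f24, f25, f27, f29, f30, f32, f34, f35, f36, f37, f38, f5, f6, f7, f8, f9} — 25 facts.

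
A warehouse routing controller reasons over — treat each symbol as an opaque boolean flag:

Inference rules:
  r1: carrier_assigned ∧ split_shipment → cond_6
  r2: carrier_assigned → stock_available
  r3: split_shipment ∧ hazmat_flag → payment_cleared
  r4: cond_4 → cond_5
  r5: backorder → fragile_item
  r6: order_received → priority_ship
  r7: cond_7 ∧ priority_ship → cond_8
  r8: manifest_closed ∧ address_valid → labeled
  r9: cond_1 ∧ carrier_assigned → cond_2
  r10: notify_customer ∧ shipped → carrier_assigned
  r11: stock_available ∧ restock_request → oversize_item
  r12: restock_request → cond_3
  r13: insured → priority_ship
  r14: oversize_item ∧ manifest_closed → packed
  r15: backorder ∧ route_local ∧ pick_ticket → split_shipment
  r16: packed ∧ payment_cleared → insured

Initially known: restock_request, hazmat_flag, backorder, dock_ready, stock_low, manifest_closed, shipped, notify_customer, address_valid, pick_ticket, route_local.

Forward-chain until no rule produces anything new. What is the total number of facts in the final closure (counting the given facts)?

Round 1: r5 [backorder → fragile_item]; r8 [manifest_closed ∧ address_valid → labeled]; r10 [notify_customer ∧ shipped → carrier_assigned]; r12 [restock_request → cond_3]; r15 [backorder ∧ route_local ∧ pick_ticket → split_shipment]. Adds fragile_item, labeled, carrier_assigned, cond_3, split_shipment.
Round 2: r1 [carrier_assigned ∧ split_shipment → cond_6]; r2 [carrier_assigned → stock_available]; r3 [split_shipment ∧ hazmat_flag → payment_cleared]. Adds cond_6, stock_available, payment_cleared.
Round 3: r11 [stock_available ∧ restock_request → oversize_item]. Adds oversize_item.
Round 4: r14 [oversize_item ∧ manifest_closed → packed]. Adds packed.
Round 5: r16 [packed ∧ payment_cleared → insured]. Adds insured.
Round 6: r13 [insured → priority_ship]. Adds priority_ship.
Closure: {address_valid, backorder, carrier_assigned, cond_3, cond_6, dock_ready, fragile_item, hazmat_flag, insured, labeled, manifest_closed, notify_customer, oversize_item, packed, payment_cleared, pick_ticket, priority_ship, restock_request, route_local, shipped, split_shipment, stock_available, stock_low} — 23 facts.

23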